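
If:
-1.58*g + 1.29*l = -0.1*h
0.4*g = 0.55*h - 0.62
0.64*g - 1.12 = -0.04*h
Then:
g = 1.61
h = 2.30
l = 1.79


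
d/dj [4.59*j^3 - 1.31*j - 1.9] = 13.77*j^2 - 1.31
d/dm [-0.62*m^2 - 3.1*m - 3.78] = -1.24*m - 3.1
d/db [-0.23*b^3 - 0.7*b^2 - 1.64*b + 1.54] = -0.69*b^2 - 1.4*b - 1.64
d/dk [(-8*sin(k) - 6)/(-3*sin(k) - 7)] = 38*cos(k)/(3*sin(k) + 7)^2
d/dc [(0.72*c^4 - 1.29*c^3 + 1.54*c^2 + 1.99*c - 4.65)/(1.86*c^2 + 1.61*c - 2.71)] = (2.6784*c^5 + 1.0782*c^4 - 11.9586*c^3 + 9.2657*c^2 + 8.9512*c + 2.0936)/(3.4596*c^4 + 5.9892*c^3 - 7.4891*c^2 - 8.7262*c + 7.3441)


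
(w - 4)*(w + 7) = w^2 + 3*w - 28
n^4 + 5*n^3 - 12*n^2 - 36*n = n*(n - 3)*(n + 2)*(n + 6)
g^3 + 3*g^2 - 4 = (g - 1)*(g + 2)^2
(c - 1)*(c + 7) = c^2 + 6*c - 7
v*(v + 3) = v^2 + 3*v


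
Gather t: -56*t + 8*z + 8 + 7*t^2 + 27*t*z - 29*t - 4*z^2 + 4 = 7*t^2 + t*(27*z - 85) - 4*z^2 + 8*z + 12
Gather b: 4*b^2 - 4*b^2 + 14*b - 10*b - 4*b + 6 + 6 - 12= 0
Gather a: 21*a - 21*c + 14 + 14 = 21*a - 21*c + 28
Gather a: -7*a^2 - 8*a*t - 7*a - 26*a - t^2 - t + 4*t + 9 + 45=-7*a^2 + a*(-8*t - 33) - t^2 + 3*t + 54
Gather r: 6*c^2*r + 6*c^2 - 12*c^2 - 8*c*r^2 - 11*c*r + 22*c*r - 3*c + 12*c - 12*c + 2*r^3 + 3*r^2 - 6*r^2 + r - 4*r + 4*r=-6*c^2 - 3*c + 2*r^3 + r^2*(-8*c - 3) + r*(6*c^2 + 11*c + 1)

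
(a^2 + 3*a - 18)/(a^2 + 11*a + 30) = (a - 3)/(a + 5)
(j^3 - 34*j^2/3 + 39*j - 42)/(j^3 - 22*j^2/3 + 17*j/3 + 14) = (j - 3)/(j + 1)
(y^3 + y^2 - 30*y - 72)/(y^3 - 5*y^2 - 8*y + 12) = (y^2 + 7*y + 12)/(y^2 + y - 2)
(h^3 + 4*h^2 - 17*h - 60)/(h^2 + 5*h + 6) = (h^2 + h - 20)/(h + 2)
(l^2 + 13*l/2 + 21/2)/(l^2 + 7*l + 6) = (2*l^2 + 13*l + 21)/(2*(l^2 + 7*l + 6))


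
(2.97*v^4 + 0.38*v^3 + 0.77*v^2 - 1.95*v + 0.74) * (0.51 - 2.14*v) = -6.3558*v^5 + 0.7015*v^4 - 1.454*v^3 + 4.5657*v^2 - 2.5781*v + 0.3774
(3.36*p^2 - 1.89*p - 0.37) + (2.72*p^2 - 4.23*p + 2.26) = 6.08*p^2 - 6.12*p + 1.89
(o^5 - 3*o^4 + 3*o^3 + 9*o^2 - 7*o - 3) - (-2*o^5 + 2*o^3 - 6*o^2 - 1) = 3*o^5 - 3*o^4 + o^3 + 15*o^2 - 7*o - 2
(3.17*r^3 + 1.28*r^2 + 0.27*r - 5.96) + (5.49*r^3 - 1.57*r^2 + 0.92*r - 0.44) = 8.66*r^3 - 0.29*r^2 + 1.19*r - 6.4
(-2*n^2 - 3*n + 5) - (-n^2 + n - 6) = -n^2 - 4*n + 11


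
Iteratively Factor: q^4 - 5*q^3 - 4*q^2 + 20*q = (q - 5)*(q^3 - 4*q) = q*(q - 5)*(q^2 - 4) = q*(q - 5)*(q + 2)*(q - 2)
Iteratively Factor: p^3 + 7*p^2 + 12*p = (p)*(p^2 + 7*p + 12) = p*(p + 4)*(p + 3)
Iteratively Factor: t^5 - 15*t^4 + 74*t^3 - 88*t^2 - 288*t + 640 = (t + 2)*(t^4 - 17*t^3 + 108*t^2 - 304*t + 320) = (t - 4)*(t + 2)*(t^3 - 13*t^2 + 56*t - 80) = (t - 4)^2*(t + 2)*(t^2 - 9*t + 20) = (t - 4)^3*(t + 2)*(t - 5)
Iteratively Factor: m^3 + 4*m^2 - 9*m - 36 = (m + 3)*(m^2 + m - 12) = (m + 3)*(m + 4)*(m - 3)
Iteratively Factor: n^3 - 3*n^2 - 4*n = (n)*(n^2 - 3*n - 4) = n*(n + 1)*(n - 4)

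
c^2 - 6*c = c*(c - 6)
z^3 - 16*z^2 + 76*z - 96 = (z - 8)*(z - 6)*(z - 2)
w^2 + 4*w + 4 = (w + 2)^2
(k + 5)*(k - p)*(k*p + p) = k^3*p - k^2*p^2 + 6*k^2*p - 6*k*p^2 + 5*k*p - 5*p^2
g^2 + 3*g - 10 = (g - 2)*(g + 5)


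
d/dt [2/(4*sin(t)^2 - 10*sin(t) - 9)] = 4*(5 - 4*sin(t))*cos(t)/(-4*sin(t)^2 + 10*sin(t) + 9)^2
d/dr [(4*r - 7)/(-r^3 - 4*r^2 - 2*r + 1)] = (8*r^3 - 5*r^2 - 56*r - 10)/(r^6 + 8*r^5 + 20*r^4 + 14*r^3 - 4*r^2 - 4*r + 1)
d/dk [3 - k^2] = -2*k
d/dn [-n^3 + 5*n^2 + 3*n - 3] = -3*n^2 + 10*n + 3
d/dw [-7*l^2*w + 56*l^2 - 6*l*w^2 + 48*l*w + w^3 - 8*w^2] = -7*l^2 - 12*l*w + 48*l + 3*w^2 - 16*w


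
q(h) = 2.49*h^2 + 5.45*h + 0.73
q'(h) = 4.98*h + 5.45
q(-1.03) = -2.24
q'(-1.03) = 0.32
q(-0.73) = -1.92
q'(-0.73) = 1.81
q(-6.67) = 75.16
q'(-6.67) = -27.77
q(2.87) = 36.88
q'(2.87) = 19.74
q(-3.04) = 7.17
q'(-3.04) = -9.69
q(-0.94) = -2.19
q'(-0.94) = 0.77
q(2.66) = 32.85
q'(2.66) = 18.70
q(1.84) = 19.19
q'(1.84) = 14.61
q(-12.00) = 293.89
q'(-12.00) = -54.31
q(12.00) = 424.69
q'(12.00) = 65.21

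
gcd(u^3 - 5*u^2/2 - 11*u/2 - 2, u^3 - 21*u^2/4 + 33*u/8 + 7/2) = u^2 - 7*u/2 - 2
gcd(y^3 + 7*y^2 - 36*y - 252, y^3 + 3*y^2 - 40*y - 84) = y^2 + y - 42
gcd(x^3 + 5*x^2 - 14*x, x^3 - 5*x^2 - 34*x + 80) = x - 2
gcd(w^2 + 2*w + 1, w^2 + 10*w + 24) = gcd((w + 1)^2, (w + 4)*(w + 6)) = 1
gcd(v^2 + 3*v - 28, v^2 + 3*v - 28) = v^2 + 3*v - 28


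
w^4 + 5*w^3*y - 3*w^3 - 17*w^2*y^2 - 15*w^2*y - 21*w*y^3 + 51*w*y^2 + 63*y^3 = (w - 3)*(w - 3*y)*(w + y)*(w + 7*y)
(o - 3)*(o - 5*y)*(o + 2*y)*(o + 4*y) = o^4 + o^3*y - 3*o^3 - 22*o^2*y^2 - 3*o^2*y - 40*o*y^3 + 66*o*y^2 + 120*y^3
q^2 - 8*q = q*(q - 8)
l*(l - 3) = l^2 - 3*l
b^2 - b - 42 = (b - 7)*(b + 6)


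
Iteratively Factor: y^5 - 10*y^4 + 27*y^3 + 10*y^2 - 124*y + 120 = (y - 5)*(y^4 - 5*y^3 + 2*y^2 + 20*y - 24) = (y - 5)*(y - 2)*(y^3 - 3*y^2 - 4*y + 12) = (y - 5)*(y - 2)*(y + 2)*(y^2 - 5*y + 6) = (y - 5)*(y - 2)^2*(y + 2)*(y - 3)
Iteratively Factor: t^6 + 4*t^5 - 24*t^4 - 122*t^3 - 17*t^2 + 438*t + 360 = (t + 3)*(t^5 + t^4 - 27*t^3 - 41*t^2 + 106*t + 120) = (t + 1)*(t + 3)*(t^4 - 27*t^2 - 14*t + 120) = (t + 1)*(t + 3)^2*(t^3 - 3*t^2 - 18*t + 40) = (t + 1)*(t + 3)^2*(t + 4)*(t^2 - 7*t + 10) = (t - 2)*(t + 1)*(t + 3)^2*(t + 4)*(t - 5)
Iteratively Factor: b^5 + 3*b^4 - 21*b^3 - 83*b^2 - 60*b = (b)*(b^4 + 3*b^3 - 21*b^2 - 83*b - 60) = b*(b - 5)*(b^3 + 8*b^2 + 19*b + 12) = b*(b - 5)*(b + 1)*(b^2 + 7*b + 12) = b*(b - 5)*(b + 1)*(b + 3)*(b + 4)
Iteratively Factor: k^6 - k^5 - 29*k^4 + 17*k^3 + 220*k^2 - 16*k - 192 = (k - 1)*(k^5 - 29*k^3 - 12*k^2 + 208*k + 192) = (k - 4)*(k - 1)*(k^4 + 4*k^3 - 13*k^2 - 64*k - 48) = (k - 4)*(k - 1)*(k + 1)*(k^3 + 3*k^2 - 16*k - 48) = (k - 4)*(k - 1)*(k + 1)*(k + 3)*(k^2 - 16) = (k - 4)*(k - 1)*(k + 1)*(k + 3)*(k + 4)*(k - 4)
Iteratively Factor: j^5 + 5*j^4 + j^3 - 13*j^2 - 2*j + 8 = (j - 1)*(j^4 + 6*j^3 + 7*j^2 - 6*j - 8) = (j - 1)^2*(j^3 + 7*j^2 + 14*j + 8) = (j - 1)^2*(j + 1)*(j^2 + 6*j + 8) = (j - 1)^2*(j + 1)*(j + 4)*(j + 2)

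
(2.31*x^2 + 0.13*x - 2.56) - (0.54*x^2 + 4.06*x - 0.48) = 1.77*x^2 - 3.93*x - 2.08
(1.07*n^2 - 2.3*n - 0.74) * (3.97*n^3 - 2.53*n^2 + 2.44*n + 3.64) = 4.2479*n^5 - 11.8381*n^4 + 5.492*n^3 + 0.155000000000001*n^2 - 10.1776*n - 2.6936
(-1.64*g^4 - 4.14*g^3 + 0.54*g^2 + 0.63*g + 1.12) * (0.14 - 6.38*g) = 10.4632*g^5 + 26.1836*g^4 - 4.0248*g^3 - 3.9438*g^2 - 7.0574*g + 0.1568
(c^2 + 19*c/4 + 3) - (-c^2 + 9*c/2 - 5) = 2*c^2 + c/4 + 8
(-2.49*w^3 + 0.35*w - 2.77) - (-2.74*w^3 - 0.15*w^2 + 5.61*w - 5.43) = 0.25*w^3 + 0.15*w^2 - 5.26*w + 2.66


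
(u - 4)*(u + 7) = u^2 + 3*u - 28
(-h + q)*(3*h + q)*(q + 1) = -3*h^2*q - 3*h^2 + 2*h*q^2 + 2*h*q + q^3 + q^2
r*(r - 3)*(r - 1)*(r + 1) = r^4 - 3*r^3 - r^2 + 3*r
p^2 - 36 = (p - 6)*(p + 6)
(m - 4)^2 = m^2 - 8*m + 16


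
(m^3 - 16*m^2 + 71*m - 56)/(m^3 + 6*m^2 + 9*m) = (m^3 - 16*m^2 + 71*m - 56)/(m*(m^2 + 6*m + 9))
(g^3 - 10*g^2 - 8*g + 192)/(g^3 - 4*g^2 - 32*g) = (g - 6)/g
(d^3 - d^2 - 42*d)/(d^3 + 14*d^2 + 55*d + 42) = d*(d - 7)/(d^2 + 8*d + 7)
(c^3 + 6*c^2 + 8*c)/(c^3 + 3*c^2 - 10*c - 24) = c/(c - 3)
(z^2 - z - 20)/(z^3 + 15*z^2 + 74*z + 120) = (z - 5)/(z^2 + 11*z + 30)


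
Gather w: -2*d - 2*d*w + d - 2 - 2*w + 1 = -d + w*(-2*d - 2) - 1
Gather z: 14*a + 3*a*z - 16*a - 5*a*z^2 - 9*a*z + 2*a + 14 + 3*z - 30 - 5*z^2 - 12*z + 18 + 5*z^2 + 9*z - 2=-5*a*z^2 - 6*a*z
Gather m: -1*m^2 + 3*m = -m^2 + 3*m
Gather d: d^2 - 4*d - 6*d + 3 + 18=d^2 - 10*d + 21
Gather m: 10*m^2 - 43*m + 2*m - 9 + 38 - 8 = 10*m^2 - 41*m + 21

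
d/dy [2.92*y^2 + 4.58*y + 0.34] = 5.84*y + 4.58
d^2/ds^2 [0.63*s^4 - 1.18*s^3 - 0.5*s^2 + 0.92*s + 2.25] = 7.56*s^2 - 7.08*s - 1.0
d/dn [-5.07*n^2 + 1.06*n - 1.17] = 1.06 - 10.14*n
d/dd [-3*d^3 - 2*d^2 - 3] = d*(-9*d - 4)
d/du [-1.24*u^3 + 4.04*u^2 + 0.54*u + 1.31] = -3.72*u^2 + 8.08*u + 0.54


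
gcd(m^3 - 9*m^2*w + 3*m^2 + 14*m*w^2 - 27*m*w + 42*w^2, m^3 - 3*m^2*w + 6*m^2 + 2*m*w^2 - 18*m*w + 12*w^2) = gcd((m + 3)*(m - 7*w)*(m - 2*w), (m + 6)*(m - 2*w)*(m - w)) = -m + 2*w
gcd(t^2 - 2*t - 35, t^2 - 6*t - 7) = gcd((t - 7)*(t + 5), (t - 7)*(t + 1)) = t - 7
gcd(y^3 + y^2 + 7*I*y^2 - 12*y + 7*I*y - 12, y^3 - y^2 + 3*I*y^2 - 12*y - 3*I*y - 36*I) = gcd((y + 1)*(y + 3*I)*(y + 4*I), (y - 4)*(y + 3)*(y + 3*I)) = y + 3*I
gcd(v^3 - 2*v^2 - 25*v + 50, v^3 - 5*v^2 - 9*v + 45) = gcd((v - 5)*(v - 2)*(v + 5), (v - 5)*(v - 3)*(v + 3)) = v - 5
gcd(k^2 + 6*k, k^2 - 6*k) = k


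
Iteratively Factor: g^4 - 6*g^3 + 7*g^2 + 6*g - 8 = (g - 4)*(g^3 - 2*g^2 - g + 2) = (g - 4)*(g - 1)*(g^2 - g - 2) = (g - 4)*(g - 1)*(g + 1)*(g - 2)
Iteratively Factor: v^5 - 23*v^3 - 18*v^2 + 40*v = (v - 5)*(v^4 + 5*v^3 + 2*v^2 - 8*v) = (v - 5)*(v + 4)*(v^3 + v^2 - 2*v) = (v - 5)*(v - 1)*(v + 4)*(v^2 + 2*v) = v*(v - 5)*(v - 1)*(v + 4)*(v + 2)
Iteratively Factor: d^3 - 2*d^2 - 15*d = (d + 3)*(d^2 - 5*d) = (d - 5)*(d + 3)*(d)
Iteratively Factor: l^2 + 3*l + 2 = (l + 1)*(l + 2)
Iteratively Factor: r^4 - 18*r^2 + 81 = (r + 3)*(r^3 - 3*r^2 - 9*r + 27) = (r - 3)*(r + 3)*(r^2 - 9) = (r - 3)*(r + 3)^2*(r - 3)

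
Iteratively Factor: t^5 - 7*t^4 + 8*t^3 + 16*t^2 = (t - 4)*(t^4 - 3*t^3 - 4*t^2) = t*(t - 4)*(t^3 - 3*t^2 - 4*t) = t*(t - 4)^2*(t^2 + t) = t^2*(t - 4)^2*(t + 1)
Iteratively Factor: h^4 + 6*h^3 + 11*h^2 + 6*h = (h)*(h^3 + 6*h^2 + 11*h + 6) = h*(h + 1)*(h^2 + 5*h + 6) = h*(h + 1)*(h + 3)*(h + 2)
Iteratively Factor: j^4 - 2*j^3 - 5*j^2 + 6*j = (j - 3)*(j^3 + j^2 - 2*j) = j*(j - 3)*(j^2 + j - 2) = j*(j - 3)*(j - 1)*(j + 2)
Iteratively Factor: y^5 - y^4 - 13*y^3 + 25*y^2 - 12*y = (y - 3)*(y^4 + 2*y^3 - 7*y^2 + 4*y) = (y - 3)*(y + 4)*(y^3 - 2*y^2 + y) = (y - 3)*(y - 1)*(y + 4)*(y^2 - y) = y*(y - 3)*(y - 1)*(y + 4)*(y - 1)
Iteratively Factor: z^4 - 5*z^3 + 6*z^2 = (z)*(z^3 - 5*z^2 + 6*z) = z*(z - 3)*(z^2 - 2*z) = z*(z - 3)*(z - 2)*(z)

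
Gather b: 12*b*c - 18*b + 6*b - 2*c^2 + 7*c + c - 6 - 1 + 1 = b*(12*c - 12) - 2*c^2 + 8*c - 6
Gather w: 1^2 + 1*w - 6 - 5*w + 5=-4*w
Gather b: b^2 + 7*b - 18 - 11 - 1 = b^2 + 7*b - 30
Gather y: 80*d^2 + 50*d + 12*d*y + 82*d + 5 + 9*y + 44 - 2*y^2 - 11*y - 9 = 80*d^2 + 132*d - 2*y^2 + y*(12*d - 2) + 40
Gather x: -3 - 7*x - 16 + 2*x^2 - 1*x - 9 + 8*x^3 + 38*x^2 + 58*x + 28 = 8*x^3 + 40*x^2 + 50*x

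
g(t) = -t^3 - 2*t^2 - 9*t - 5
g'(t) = -3*t^2 - 4*t - 9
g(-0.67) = 0.43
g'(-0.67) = -7.67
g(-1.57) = 8.07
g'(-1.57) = -10.11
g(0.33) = -8.22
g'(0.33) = -10.65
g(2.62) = -60.29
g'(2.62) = -40.07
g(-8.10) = 468.12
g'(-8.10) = -173.43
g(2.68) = -62.73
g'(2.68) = -41.27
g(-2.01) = 13.13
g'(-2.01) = -13.08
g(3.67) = -114.40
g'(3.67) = -64.09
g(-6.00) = 193.00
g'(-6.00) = -93.00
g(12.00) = -2129.00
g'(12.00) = -489.00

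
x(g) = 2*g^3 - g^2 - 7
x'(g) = 6*g^2 - 2*g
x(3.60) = 73.35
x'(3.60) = 70.56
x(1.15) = -5.28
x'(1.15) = 5.64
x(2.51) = 18.33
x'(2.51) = 32.78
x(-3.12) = -77.48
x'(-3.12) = 64.65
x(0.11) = -7.01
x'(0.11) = -0.15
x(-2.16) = -31.82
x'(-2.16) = 32.31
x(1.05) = -5.79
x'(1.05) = 4.52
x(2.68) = 24.32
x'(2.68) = 37.73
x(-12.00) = -3607.00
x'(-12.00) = 888.00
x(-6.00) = -475.00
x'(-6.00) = 228.00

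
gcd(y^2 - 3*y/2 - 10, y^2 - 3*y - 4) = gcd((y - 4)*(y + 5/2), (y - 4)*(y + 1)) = y - 4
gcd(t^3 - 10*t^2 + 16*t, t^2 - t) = t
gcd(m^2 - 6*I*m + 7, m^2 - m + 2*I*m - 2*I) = 1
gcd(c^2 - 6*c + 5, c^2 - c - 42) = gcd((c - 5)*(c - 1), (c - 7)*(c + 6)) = 1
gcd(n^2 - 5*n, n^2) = n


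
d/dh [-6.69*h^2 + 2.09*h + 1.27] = 2.09 - 13.38*h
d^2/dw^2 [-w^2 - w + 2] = -2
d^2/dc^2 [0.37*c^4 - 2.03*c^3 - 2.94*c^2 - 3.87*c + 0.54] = 4.44*c^2 - 12.18*c - 5.88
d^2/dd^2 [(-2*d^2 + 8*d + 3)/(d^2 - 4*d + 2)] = 14*(3*d^2 - 12*d + 14)/(d^6 - 12*d^5 + 54*d^4 - 112*d^3 + 108*d^2 - 48*d + 8)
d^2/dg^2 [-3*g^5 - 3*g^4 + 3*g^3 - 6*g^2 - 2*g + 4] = -60*g^3 - 36*g^2 + 18*g - 12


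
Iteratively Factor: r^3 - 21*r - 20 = (r + 4)*(r^2 - 4*r - 5) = (r + 1)*(r + 4)*(r - 5)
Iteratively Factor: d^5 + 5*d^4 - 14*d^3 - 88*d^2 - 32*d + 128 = (d - 1)*(d^4 + 6*d^3 - 8*d^2 - 96*d - 128) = (d - 1)*(d + 2)*(d^3 + 4*d^2 - 16*d - 64) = (d - 4)*(d - 1)*(d + 2)*(d^2 + 8*d + 16) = (d - 4)*(d - 1)*(d + 2)*(d + 4)*(d + 4)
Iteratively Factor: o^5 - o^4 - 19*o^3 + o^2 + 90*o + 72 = (o + 2)*(o^4 - 3*o^3 - 13*o^2 + 27*o + 36) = (o - 3)*(o + 2)*(o^3 - 13*o - 12) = (o - 3)*(o + 2)*(o + 3)*(o^2 - 3*o - 4) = (o - 3)*(o + 1)*(o + 2)*(o + 3)*(o - 4)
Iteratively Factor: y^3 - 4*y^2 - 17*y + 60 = (y + 4)*(y^2 - 8*y + 15) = (y - 5)*(y + 4)*(y - 3)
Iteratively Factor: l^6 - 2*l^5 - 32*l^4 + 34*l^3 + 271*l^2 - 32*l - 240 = (l + 1)*(l^5 - 3*l^4 - 29*l^3 + 63*l^2 + 208*l - 240) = (l - 4)*(l + 1)*(l^4 + l^3 - 25*l^2 - 37*l + 60) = (l - 4)*(l + 1)*(l + 4)*(l^3 - 3*l^2 - 13*l + 15) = (l - 5)*(l - 4)*(l + 1)*(l + 4)*(l^2 + 2*l - 3) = (l - 5)*(l - 4)*(l + 1)*(l + 3)*(l + 4)*(l - 1)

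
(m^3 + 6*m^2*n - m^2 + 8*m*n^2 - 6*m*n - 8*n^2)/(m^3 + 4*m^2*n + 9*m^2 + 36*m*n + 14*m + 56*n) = (m^2 + 2*m*n - m - 2*n)/(m^2 + 9*m + 14)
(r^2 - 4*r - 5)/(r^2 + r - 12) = (r^2 - 4*r - 5)/(r^2 + r - 12)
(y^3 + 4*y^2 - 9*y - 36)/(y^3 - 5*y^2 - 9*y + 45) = (y + 4)/(y - 5)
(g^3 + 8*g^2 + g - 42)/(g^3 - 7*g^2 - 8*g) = (-g^3 - 8*g^2 - g + 42)/(g*(-g^2 + 7*g + 8))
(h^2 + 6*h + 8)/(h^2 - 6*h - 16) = (h + 4)/(h - 8)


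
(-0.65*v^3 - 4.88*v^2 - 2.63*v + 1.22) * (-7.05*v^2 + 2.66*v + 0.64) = 4.5825*v^5 + 32.675*v^4 + 5.1447*v^3 - 18.72*v^2 + 1.562*v + 0.7808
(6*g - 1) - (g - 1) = 5*g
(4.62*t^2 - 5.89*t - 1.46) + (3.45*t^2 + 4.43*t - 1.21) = 8.07*t^2 - 1.46*t - 2.67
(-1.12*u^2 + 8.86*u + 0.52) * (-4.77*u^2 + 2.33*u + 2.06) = 5.3424*u^4 - 44.8718*u^3 + 15.8562*u^2 + 19.4632*u + 1.0712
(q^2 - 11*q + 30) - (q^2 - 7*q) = 30 - 4*q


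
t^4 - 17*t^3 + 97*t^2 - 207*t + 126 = (t - 7)*(t - 6)*(t - 3)*(t - 1)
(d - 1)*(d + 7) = d^2 + 6*d - 7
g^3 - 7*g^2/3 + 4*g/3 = g*(g - 4/3)*(g - 1)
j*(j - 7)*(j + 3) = j^3 - 4*j^2 - 21*j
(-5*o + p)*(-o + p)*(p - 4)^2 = 5*o^2*p^2 - 40*o^2*p + 80*o^2 - 6*o*p^3 + 48*o*p^2 - 96*o*p + p^4 - 8*p^3 + 16*p^2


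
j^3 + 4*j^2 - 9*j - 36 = (j - 3)*(j + 3)*(j + 4)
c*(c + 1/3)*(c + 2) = c^3 + 7*c^2/3 + 2*c/3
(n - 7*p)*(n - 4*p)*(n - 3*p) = n^3 - 14*n^2*p + 61*n*p^2 - 84*p^3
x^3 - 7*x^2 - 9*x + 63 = (x - 7)*(x - 3)*(x + 3)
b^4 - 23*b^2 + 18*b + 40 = (b - 4)*(b - 2)*(b + 1)*(b + 5)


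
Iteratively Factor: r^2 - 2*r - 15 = (r + 3)*(r - 5)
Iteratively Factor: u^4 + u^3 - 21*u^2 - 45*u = (u + 3)*(u^3 - 2*u^2 - 15*u) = (u + 3)^2*(u^2 - 5*u) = (u - 5)*(u + 3)^2*(u)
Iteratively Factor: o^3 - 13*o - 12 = (o + 3)*(o^2 - 3*o - 4) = (o - 4)*(o + 3)*(o + 1)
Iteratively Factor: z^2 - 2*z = (z)*(z - 2)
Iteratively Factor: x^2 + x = (x)*(x + 1)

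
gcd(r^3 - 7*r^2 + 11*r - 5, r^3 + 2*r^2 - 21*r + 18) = r - 1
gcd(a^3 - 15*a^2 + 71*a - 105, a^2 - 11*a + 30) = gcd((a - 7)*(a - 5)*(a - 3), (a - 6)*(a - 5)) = a - 5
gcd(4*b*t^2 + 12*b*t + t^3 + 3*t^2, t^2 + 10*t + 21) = t + 3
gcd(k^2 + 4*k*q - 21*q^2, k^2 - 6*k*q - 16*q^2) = 1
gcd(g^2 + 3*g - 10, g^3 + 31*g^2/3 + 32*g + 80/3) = g + 5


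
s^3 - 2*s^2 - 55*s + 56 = (s - 8)*(s - 1)*(s + 7)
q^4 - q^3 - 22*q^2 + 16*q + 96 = (q - 4)*(q - 3)*(q + 2)*(q + 4)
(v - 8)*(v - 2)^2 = v^3 - 12*v^2 + 36*v - 32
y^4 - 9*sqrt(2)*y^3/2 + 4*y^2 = y^2*(y - 4*sqrt(2))*(y - sqrt(2)/2)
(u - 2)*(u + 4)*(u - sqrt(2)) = u^3 - sqrt(2)*u^2 + 2*u^2 - 8*u - 2*sqrt(2)*u + 8*sqrt(2)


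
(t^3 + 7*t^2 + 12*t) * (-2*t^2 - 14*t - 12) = -2*t^5 - 28*t^4 - 134*t^3 - 252*t^2 - 144*t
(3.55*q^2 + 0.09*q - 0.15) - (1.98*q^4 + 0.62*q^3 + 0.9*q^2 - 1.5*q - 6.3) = -1.98*q^4 - 0.62*q^3 + 2.65*q^2 + 1.59*q + 6.15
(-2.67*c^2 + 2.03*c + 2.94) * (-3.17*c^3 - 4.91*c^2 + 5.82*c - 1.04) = 8.4639*c^5 + 6.6746*c^4 - 34.8265*c^3 + 0.155999999999999*c^2 + 14.9996*c - 3.0576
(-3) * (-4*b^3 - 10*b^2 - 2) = 12*b^3 + 30*b^2 + 6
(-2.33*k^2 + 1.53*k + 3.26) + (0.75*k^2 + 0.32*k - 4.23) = -1.58*k^2 + 1.85*k - 0.970000000000001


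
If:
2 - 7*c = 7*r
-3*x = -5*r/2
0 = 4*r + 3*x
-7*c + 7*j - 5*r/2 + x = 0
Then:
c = 2/7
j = 2/7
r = 0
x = 0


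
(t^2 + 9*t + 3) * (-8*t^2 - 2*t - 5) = -8*t^4 - 74*t^3 - 47*t^2 - 51*t - 15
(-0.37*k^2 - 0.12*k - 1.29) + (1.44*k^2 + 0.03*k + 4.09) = 1.07*k^2 - 0.09*k + 2.8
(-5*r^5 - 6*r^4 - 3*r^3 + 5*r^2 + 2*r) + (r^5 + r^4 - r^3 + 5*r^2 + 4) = -4*r^5 - 5*r^4 - 4*r^3 + 10*r^2 + 2*r + 4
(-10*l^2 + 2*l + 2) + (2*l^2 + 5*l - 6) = -8*l^2 + 7*l - 4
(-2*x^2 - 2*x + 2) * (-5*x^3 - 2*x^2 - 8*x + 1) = 10*x^5 + 14*x^4 + 10*x^3 + 10*x^2 - 18*x + 2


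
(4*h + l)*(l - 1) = 4*h*l - 4*h + l^2 - l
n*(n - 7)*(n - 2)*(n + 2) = n^4 - 7*n^3 - 4*n^2 + 28*n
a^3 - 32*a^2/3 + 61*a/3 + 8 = (a - 8)*(a - 3)*(a + 1/3)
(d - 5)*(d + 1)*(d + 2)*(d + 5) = d^4 + 3*d^3 - 23*d^2 - 75*d - 50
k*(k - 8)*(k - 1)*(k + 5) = k^4 - 4*k^3 - 37*k^2 + 40*k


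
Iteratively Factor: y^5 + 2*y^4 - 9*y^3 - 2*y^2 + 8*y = (y + 4)*(y^4 - 2*y^3 - y^2 + 2*y) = (y - 1)*(y + 4)*(y^3 - y^2 - 2*y) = (y - 2)*(y - 1)*(y + 4)*(y^2 + y) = y*(y - 2)*(y - 1)*(y + 4)*(y + 1)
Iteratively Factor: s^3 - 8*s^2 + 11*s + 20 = (s - 4)*(s^2 - 4*s - 5) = (s - 5)*(s - 4)*(s + 1)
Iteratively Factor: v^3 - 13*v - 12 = (v + 1)*(v^2 - v - 12) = (v + 1)*(v + 3)*(v - 4)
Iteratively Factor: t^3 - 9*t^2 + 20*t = (t - 4)*(t^2 - 5*t) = (t - 5)*(t - 4)*(t)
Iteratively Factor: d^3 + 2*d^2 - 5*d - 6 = (d + 1)*(d^2 + d - 6) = (d + 1)*(d + 3)*(d - 2)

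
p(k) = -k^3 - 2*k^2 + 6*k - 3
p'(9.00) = -273.00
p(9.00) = -840.00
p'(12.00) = -474.00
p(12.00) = -1947.00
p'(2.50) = -22.75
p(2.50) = -16.12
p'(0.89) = 0.06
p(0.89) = 0.05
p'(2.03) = -14.48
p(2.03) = -7.43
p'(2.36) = -20.15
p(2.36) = -13.12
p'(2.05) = -14.81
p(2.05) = -7.72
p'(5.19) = -95.57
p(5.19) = -165.53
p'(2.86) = -29.98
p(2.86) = -25.59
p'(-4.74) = -42.44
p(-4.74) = 30.12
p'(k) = -3*k^2 - 4*k + 6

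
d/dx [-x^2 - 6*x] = -2*x - 6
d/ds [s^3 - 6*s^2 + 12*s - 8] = 3*s^2 - 12*s + 12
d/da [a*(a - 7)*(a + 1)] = 3*a^2 - 12*a - 7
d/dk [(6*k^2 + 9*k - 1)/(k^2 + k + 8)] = (-3*k^2 + 98*k + 73)/(k^4 + 2*k^3 + 17*k^2 + 16*k + 64)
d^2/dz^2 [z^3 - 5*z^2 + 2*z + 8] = 6*z - 10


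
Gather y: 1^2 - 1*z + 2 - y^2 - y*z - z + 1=-y^2 - y*z - 2*z + 4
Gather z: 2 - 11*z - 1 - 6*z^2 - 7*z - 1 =-6*z^2 - 18*z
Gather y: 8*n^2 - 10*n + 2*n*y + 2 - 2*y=8*n^2 - 10*n + y*(2*n - 2) + 2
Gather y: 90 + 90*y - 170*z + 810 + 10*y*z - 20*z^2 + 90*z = y*(10*z + 90) - 20*z^2 - 80*z + 900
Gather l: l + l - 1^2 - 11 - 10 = 2*l - 22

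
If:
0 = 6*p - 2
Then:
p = 1/3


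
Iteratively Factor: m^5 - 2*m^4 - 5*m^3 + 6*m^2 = (m)*(m^4 - 2*m^3 - 5*m^2 + 6*m) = m*(m - 1)*(m^3 - m^2 - 6*m) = m*(m - 1)*(m + 2)*(m^2 - 3*m) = m^2*(m - 1)*(m + 2)*(m - 3)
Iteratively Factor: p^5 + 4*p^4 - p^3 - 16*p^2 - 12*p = (p + 1)*(p^4 + 3*p^3 - 4*p^2 - 12*p) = (p - 2)*(p + 1)*(p^3 + 5*p^2 + 6*p) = (p - 2)*(p + 1)*(p + 3)*(p^2 + 2*p) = p*(p - 2)*(p + 1)*(p + 3)*(p + 2)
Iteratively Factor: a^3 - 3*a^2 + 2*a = (a - 2)*(a^2 - a) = a*(a - 2)*(a - 1)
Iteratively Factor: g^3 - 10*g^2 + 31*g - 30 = (g - 5)*(g^2 - 5*g + 6) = (g - 5)*(g - 2)*(g - 3)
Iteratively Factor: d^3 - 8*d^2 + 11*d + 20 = (d - 5)*(d^2 - 3*d - 4) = (d - 5)*(d + 1)*(d - 4)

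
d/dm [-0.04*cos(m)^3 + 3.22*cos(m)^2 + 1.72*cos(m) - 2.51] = (0.12*cos(m)^2 - 6.44*cos(m) - 1.72)*sin(m)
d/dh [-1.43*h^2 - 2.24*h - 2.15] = -2.86*h - 2.24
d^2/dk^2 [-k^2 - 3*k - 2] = -2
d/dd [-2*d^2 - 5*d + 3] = -4*d - 5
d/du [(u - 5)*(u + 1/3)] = 2*u - 14/3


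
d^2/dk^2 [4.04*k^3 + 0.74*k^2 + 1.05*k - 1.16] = 24.24*k + 1.48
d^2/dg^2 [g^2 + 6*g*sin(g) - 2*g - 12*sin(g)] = -6*g*sin(g) + 12*sqrt(2)*sin(g + pi/4) + 2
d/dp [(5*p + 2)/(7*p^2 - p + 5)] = (35*p^2 - 5*p - (5*p + 2)*(14*p - 1) + 25)/(7*p^2 - p + 5)^2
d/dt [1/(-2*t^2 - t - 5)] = (4*t + 1)/(2*t^2 + t + 5)^2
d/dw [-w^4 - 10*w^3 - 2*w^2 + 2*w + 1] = -4*w^3 - 30*w^2 - 4*w + 2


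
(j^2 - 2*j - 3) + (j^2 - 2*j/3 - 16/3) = 2*j^2 - 8*j/3 - 25/3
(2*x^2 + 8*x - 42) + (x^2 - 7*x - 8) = 3*x^2 + x - 50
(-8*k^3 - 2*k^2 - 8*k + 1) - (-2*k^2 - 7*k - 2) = -8*k^3 - k + 3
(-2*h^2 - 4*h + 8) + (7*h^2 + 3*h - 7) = 5*h^2 - h + 1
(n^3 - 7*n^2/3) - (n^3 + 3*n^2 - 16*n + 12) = -16*n^2/3 + 16*n - 12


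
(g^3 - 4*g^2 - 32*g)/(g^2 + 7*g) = (g^2 - 4*g - 32)/(g + 7)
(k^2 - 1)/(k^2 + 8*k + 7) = (k - 1)/(k + 7)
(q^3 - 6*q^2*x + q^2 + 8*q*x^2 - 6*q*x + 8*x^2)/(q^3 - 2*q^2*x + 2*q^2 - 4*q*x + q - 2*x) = (q - 4*x)/(q + 1)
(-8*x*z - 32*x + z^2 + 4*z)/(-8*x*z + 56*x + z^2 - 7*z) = (z + 4)/(z - 7)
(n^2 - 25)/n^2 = 1 - 25/n^2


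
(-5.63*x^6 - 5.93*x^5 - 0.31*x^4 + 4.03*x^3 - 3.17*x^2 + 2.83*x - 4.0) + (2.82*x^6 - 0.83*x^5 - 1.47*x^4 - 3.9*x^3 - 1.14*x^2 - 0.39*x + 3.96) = -2.81*x^6 - 6.76*x^5 - 1.78*x^4 + 0.13*x^3 - 4.31*x^2 + 2.44*x - 0.04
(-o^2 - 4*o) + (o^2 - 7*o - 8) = -11*o - 8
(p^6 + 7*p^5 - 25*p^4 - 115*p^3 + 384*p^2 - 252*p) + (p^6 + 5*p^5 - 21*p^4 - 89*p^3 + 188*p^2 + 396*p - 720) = 2*p^6 + 12*p^5 - 46*p^4 - 204*p^3 + 572*p^2 + 144*p - 720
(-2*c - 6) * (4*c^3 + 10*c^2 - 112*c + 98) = -8*c^4 - 44*c^3 + 164*c^2 + 476*c - 588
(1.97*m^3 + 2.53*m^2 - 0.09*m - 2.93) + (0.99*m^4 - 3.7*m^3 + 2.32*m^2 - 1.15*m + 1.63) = 0.99*m^4 - 1.73*m^3 + 4.85*m^2 - 1.24*m - 1.3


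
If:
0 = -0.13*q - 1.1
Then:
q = -8.46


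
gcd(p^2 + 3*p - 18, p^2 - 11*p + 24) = p - 3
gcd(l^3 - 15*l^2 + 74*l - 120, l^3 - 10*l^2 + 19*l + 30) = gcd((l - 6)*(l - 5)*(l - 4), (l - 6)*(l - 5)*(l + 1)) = l^2 - 11*l + 30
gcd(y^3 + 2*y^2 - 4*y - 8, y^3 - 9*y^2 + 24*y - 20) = y - 2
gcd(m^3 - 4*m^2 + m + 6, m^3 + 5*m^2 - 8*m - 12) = m^2 - m - 2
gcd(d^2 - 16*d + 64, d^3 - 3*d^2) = 1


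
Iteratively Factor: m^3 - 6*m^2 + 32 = (m - 4)*(m^2 - 2*m - 8) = (m - 4)^2*(m + 2)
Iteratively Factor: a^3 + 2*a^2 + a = (a + 1)*(a^2 + a) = (a + 1)^2*(a)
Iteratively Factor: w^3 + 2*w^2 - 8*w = (w - 2)*(w^2 + 4*w) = w*(w - 2)*(w + 4)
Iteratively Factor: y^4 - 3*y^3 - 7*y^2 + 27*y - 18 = (y + 3)*(y^3 - 6*y^2 + 11*y - 6) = (y - 3)*(y + 3)*(y^2 - 3*y + 2) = (y - 3)*(y - 1)*(y + 3)*(y - 2)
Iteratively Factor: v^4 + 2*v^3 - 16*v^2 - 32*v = (v + 4)*(v^3 - 2*v^2 - 8*v) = v*(v + 4)*(v^2 - 2*v - 8) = v*(v - 4)*(v + 4)*(v + 2)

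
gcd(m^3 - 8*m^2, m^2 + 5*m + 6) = 1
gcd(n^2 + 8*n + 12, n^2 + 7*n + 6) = n + 6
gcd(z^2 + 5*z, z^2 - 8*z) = z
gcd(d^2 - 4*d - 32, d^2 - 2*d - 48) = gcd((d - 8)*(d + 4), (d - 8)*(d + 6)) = d - 8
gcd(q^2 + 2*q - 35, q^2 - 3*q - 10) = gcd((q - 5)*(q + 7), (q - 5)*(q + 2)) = q - 5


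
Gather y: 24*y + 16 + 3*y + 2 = 27*y + 18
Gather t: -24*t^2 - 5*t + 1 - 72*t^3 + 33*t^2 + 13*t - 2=-72*t^3 + 9*t^2 + 8*t - 1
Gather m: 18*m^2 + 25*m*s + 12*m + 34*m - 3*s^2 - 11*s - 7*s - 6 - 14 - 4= 18*m^2 + m*(25*s + 46) - 3*s^2 - 18*s - 24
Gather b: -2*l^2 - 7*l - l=-2*l^2 - 8*l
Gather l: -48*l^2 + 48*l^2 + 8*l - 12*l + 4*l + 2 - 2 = 0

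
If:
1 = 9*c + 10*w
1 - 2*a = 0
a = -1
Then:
No Solution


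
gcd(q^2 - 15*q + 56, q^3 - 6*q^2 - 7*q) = q - 7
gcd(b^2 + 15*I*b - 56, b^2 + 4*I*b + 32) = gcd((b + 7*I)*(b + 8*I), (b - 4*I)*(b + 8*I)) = b + 8*I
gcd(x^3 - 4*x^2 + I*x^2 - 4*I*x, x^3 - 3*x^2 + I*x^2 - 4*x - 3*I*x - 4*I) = x^2 + x*(-4 + I) - 4*I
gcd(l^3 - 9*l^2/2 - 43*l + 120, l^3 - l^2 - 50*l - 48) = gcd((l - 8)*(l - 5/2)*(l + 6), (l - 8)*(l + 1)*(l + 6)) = l^2 - 2*l - 48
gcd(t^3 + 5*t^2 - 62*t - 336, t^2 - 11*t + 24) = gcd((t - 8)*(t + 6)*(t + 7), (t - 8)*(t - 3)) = t - 8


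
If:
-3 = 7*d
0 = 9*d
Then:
No Solution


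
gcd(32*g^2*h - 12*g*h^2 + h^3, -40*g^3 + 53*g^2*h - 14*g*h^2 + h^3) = 8*g - h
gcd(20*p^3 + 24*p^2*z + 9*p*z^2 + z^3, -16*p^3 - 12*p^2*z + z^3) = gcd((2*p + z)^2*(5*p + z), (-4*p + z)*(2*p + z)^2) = 4*p^2 + 4*p*z + z^2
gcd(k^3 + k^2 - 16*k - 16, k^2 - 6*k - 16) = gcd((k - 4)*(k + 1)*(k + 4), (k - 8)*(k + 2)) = 1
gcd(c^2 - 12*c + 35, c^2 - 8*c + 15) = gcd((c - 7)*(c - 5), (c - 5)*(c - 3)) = c - 5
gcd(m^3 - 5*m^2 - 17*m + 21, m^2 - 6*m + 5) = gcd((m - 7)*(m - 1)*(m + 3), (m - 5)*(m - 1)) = m - 1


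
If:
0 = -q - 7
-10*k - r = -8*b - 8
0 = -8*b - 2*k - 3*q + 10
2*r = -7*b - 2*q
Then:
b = 308/103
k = 729/206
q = -7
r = -357/103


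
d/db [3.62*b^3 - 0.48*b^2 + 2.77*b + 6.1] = 10.86*b^2 - 0.96*b + 2.77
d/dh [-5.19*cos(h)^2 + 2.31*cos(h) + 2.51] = (10.38*cos(h) - 2.31)*sin(h)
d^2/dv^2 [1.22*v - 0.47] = 0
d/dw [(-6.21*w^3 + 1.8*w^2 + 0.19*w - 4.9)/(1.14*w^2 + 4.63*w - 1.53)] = (-7.0794*w^4 - 57.5046*w^3 + 36.6213*w^2 + 5.664*w + 22.3963)/(1.2996*w^4 + 10.5564*w^3 + 17.9485*w^2 - 14.1678*w + 2.3409)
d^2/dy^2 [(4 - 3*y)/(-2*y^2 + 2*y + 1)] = 4*((7 - 9*y)*(-2*y^2 + 2*y + 1) - 2*(2*y - 1)^2*(3*y - 4))/(-2*y^2 + 2*y + 1)^3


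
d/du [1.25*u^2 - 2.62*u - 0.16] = 2.5*u - 2.62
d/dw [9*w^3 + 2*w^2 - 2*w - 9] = 27*w^2 + 4*w - 2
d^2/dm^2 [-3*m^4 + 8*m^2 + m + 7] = 16 - 36*m^2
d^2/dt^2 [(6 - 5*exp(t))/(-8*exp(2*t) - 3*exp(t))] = 2*(160*exp(3*t) - 828*exp(2*t) - 216*exp(t) - 27)*exp(-t)/(512*exp(3*t) + 576*exp(2*t) + 216*exp(t) + 27)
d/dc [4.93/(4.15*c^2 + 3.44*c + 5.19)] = (-40.919*c - 16.9592)/(4.15*c^2 + 3.44*c + 5.19)^2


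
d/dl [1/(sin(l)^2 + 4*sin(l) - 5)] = -2*(sin(l) + 2)*cos(l)/(sin(l)^2 + 4*sin(l) - 5)^2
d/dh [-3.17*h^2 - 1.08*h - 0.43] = -6.34*h - 1.08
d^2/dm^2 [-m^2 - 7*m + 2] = -2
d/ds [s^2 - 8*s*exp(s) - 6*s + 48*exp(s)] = -8*s*exp(s) + 2*s + 40*exp(s) - 6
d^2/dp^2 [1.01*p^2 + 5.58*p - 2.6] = 2.02000000000000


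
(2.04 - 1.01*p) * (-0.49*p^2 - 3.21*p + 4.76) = 0.4949*p^3 + 2.2425*p^2 - 11.356*p + 9.7104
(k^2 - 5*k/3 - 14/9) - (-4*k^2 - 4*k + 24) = 5*k^2 + 7*k/3 - 230/9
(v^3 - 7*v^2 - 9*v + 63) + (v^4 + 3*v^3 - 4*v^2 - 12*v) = v^4 + 4*v^3 - 11*v^2 - 21*v + 63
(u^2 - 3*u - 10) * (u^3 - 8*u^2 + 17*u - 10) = u^5 - 11*u^4 + 31*u^3 + 19*u^2 - 140*u + 100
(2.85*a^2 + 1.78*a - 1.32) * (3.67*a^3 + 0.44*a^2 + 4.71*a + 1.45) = 10.4595*a^5 + 7.7866*a^4 + 9.3623*a^3 + 11.9355*a^2 - 3.6362*a - 1.914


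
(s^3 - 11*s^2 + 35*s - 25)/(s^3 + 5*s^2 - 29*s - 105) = (s^2 - 6*s + 5)/(s^2 + 10*s + 21)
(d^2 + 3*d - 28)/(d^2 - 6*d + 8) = (d + 7)/(d - 2)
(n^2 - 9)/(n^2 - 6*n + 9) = (n + 3)/(n - 3)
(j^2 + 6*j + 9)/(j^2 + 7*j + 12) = (j + 3)/(j + 4)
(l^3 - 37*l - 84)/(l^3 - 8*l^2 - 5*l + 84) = (l + 4)/(l - 4)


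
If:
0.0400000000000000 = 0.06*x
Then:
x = 0.67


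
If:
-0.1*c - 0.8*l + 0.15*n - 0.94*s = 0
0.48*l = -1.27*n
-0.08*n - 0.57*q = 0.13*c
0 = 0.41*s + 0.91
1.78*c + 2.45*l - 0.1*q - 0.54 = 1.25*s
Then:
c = -5.40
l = 3.07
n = -1.16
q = 1.39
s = -2.22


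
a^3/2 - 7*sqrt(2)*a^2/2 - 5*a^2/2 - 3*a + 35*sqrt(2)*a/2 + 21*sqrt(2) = (a/2 + 1/2)*(a - 6)*(a - 7*sqrt(2))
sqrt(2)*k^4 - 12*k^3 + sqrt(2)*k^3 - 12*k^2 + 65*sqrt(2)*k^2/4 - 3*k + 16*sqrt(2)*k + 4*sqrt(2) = (k + 1/2)*(k - 4*sqrt(2))*(k - 2*sqrt(2))*(sqrt(2)*k + sqrt(2)/2)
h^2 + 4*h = h*(h + 4)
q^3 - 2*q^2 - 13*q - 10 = (q - 5)*(q + 1)*(q + 2)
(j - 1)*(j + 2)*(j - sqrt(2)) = j^3 - sqrt(2)*j^2 + j^2 - 2*j - sqrt(2)*j + 2*sqrt(2)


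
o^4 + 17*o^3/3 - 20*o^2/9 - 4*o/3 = o*(o - 2/3)*(o + 1/3)*(o + 6)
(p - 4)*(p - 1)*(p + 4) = p^3 - p^2 - 16*p + 16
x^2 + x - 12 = (x - 3)*(x + 4)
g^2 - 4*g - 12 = (g - 6)*(g + 2)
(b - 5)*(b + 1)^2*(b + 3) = b^4 - 18*b^2 - 32*b - 15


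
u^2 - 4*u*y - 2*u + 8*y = (u - 2)*(u - 4*y)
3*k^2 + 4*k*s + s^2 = (k + s)*(3*k + s)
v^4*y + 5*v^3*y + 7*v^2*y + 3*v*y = v*(v + 1)*(v + 3)*(v*y + y)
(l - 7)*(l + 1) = l^2 - 6*l - 7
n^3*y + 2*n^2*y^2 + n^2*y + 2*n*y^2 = n*(n + 2*y)*(n*y + y)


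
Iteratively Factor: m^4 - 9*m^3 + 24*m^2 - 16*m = (m)*(m^3 - 9*m^2 + 24*m - 16) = m*(m - 4)*(m^2 - 5*m + 4) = m*(m - 4)^2*(m - 1)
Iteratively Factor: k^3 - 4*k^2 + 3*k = (k)*(k^2 - 4*k + 3) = k*(k - 3)*(k - 1)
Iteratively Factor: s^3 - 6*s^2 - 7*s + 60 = (s - 4)*(s^2 - 2*s - 15) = (s - 4)*(s + 3)*(s - 5)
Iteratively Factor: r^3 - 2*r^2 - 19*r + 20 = (r - 5)*(r^2 + 3*r - 4) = (r - 5)*(r - 1)*(r + 4)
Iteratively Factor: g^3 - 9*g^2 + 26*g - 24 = (g - 2)*(g^2 - 7*g + 12) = (g - 4)*(g - 2)*(g - 3)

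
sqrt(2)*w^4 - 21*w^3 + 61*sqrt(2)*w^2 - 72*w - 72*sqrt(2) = (w - 6*sqrt(2))*(w - 3*sqrt(2))*(w - 2*sqrt(2))*(sqrt(2)*w + 1)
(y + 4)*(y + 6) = y^2 + 10*y + 24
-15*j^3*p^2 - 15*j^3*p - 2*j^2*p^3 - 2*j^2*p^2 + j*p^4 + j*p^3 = p*(-5*j + p)*(3*j + p)*(j*p + j)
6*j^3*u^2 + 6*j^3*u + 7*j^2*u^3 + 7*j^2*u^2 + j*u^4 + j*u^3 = u*(j + u)*(6*j + u)*(j*u + j)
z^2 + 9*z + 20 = (z + 4)*(z + 5)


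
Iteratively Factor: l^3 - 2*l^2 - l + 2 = (l - 1)*(l^2 - l - 2) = (l - 1)*(l + 1)*(l - 2)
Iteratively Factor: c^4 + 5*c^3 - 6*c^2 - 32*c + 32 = (c + 4)*(c^3 + c^2 - 10*c + 8) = (c + 4)^2*(c^2 - 3*c + 2) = (c - 1)*(c + 4)^2*(c - 2)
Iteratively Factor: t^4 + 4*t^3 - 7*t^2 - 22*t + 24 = (t + 3)*(t^3 + t^2 - 10*t + 8) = (t - 1)*(t + 3)*(t^2 + 2*t - 8) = (t - 2)*(t - 1)*(t + 3)*(t + 4)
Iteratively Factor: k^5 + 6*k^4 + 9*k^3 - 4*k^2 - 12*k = (k - 1)*(k^4 + 7*k^3 + 16*k^2 + 12*k) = (k - 1)*(k + 2)*(k^3 + 5*k^2 + 6*k) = k*(k - 1)*(k + 2)*(k^2 + 5*k + 6) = k*(k - 1)*(k + 2)*(k + 3)*(k + 2)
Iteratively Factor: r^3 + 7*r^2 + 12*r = (r + 3)*(r^2 + 4*r) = r*(r + 3)*(r + 4)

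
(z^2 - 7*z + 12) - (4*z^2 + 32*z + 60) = -3*z^2 - 39*z - 48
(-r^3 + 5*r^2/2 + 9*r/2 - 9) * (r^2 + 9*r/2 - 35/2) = -r^5 - 2*r^4 + 133*r^3/4 - 65*r^2/2 - 477*r/4 + 315/2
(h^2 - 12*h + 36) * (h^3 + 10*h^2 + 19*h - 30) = h^5 - 2*h^4 - 65*h^3 + 102*h^2 + 1044*h - 1080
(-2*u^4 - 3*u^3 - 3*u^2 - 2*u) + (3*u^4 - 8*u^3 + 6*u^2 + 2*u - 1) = u^4 - 11*u^3 + 3*u^2 - 1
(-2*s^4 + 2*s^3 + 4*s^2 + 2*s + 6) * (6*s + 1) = -12*s^5 + 10*s^4 + 26*s^3 + 16*s^2 + 38*s + 6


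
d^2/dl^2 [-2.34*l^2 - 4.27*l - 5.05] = -4.68000000000000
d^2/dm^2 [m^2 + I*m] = 2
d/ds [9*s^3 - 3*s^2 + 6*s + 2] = 27*s^2 - 6*s + 6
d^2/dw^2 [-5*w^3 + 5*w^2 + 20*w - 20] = 10 - 30*w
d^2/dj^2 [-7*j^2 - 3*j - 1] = -14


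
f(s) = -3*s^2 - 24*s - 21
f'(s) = -6*s - 24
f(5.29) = -231.91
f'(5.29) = -55.74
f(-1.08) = 1.42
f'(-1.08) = -17.52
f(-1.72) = 11.40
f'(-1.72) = -13.68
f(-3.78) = 26.85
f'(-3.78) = -1.32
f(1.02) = -48.60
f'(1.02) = -30.12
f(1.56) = -65.74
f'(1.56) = -33.36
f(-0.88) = -2.20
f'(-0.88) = -18.72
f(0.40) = -31.08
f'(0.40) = -26.40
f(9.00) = -480.00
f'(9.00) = -78.00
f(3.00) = -120.00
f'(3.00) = -42.00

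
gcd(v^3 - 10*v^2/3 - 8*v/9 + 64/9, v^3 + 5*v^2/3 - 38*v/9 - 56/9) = v^2 - 2*v/3 - 8/3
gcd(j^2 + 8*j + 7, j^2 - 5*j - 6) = j + 1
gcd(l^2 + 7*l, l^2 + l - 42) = l + 7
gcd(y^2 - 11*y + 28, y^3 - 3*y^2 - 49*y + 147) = y - 7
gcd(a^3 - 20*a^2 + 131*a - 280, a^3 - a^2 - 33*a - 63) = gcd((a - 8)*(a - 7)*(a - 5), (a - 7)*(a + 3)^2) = a - 7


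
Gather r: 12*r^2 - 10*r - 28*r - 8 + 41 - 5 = 12*r^2 - 38*r + 28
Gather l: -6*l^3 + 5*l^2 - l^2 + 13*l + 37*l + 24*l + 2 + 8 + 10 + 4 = -6*l^3 + 4*l^2 + 74*l + 24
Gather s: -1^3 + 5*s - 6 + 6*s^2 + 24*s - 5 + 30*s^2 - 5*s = 36*s^2 + 24*s - 12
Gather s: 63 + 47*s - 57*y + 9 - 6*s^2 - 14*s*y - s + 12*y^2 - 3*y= -6*s^2 + s*(46 - 14*y) + 12*y^2 - 60*y + 72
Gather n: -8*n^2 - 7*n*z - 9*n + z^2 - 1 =-8*n^2 + n*(-7*z - 9) + z^2 - 1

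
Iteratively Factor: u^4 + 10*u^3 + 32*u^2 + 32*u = (u + 4)*(u^3 + 6*u^2 + 8*u) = (u + 2)*(u + 4)*(u^2 + 4*u) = (u + 2)*(u + 4)^2*(u)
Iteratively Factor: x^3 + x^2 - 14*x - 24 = (x - 4)*(x^2 + 5*x + 6) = (x - 4)*(x + 2)*(x + 3)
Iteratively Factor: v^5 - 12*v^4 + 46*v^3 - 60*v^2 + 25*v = (v - 1)*(v^4 - 11*v^3 + 35*v^2 - 25*v) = (v - 5)*(v - 1)*(v^3 - 6*v^2 + 5*v) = (v - 5)*(v - 1)^2*(v^2 - 5*v) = v*(v - 5)*(v - 1)^2*(v - 5)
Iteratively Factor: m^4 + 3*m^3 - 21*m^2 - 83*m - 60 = (m + 3)*(m^3 - 21*m - 20) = (m + 1)*(m + 3)*(m^2 - m - 20) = (m + 1)*(m + 3)*(m + 4)*(m - 5)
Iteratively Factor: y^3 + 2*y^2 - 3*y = (y - 1)*(y^2 + 3*y) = (y - 1)*(y + 3)*(y)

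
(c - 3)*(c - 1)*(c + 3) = c^3 - c^2 - 9*c + 9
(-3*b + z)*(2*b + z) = -6*b^2 - b*z + z^2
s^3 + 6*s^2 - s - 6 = (s - 1)*(s + 1)*(s + 6)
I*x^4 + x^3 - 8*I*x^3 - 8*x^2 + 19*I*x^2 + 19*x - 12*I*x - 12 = (x - 4)*(x - 3)*(x - I)*(I*x - I)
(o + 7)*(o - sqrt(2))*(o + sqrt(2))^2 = o^4 + sqrt(2)*o^3 + 7*o^3 - 2*o^2 + 7*sqrt(2)*o^2 - 14*o - 2*sqrt(2)*o - 14*sqrt(2)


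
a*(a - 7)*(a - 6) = a^3 - 13*a^2 + 42*a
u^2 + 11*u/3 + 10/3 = (u + 5/3)*(u + 2)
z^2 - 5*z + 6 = (z - 3)*(z - 2)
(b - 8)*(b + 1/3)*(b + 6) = b^3 - 5*b^2/3 - 146*b/3 - 16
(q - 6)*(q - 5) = q^2 - 11*q + 30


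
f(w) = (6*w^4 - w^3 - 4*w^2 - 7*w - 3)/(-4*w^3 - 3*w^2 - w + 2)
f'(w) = (12*w^2 + 6*w + 1)*(6*w^4 - w^3 - 4*w^2 - 7*w - 3)/(-4*w^3 - 3*w^2 - w + 2)^2 + (24*w^3 - 3*w^2 - 8*w - 7)/(-4*w^3 - 3*w^2 - w + 2)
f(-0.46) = -0.12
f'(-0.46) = -2.88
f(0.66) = 7.62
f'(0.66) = -63.53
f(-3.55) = 6.61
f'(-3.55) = -1.54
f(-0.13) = -1.03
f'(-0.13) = -3.11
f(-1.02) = 1.82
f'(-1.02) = -3.39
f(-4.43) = 7.95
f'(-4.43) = -1.52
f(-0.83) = 1.14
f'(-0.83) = -3.69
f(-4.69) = 8.34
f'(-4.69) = -1.52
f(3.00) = -2.93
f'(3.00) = -1.60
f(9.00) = -12.08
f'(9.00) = -1.51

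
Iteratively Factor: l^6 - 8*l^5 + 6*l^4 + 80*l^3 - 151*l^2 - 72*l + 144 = (l + 3)*(l^5 - 11*l^4 + 39*l^3 - 37*l^2 - 40*l + 48) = (l - 4)*(l + 3)*(l^4 - 7*l^3 + 11*l^2 + 7*l - 12) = (l - 4)^2*(l + 3)*(l^3 - 3*l^2 - l + 3) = (l - 4)^2*(l - 1)*(l + 3)*(l^2 - 2*l - 3) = (l - 4)^2*(l - 3)*(l - 1)*(l + 3)*(l + 1)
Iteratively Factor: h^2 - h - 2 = (h - 2)*(h + 1)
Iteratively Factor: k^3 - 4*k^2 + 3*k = (k - 3)*(k^2 - k) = (k - 3)*(k - 1)*(k)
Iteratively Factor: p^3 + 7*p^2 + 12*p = (p + 3)*(p^2 + 4*p) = p*(p + 3)*(p + 4)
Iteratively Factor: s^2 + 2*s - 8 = (s - 2)*(s + 4)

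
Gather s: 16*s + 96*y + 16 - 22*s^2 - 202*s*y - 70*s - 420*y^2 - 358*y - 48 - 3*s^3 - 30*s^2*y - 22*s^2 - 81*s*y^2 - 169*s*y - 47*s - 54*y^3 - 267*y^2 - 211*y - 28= -3*s^3 + s^2*(-30*y - 44) + s*(-81*y^2 - 371*y - 101) - 54*y^3 - 687*y^2 - 473*y - 60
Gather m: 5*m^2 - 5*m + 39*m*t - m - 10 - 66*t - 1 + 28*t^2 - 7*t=5*m^2 + m*(39*t - 6) + 28*t^2 - 73*t - 11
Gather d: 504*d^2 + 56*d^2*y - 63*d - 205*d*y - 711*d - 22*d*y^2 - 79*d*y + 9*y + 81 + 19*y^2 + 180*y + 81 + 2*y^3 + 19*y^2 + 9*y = d^2*(56*y + 504) + d*(-22*y^2 - 284*y - 774) + 2*y^3 + 38*y^2 + 198*y + 162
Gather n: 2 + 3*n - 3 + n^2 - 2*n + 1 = n^2 + n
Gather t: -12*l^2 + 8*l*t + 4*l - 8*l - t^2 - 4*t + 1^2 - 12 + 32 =-12*l^2 - 4*l - t^2 + t*(8*l - 4) + 21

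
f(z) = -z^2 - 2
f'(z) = -2*z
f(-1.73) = -4.99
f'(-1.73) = 3.46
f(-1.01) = -3.02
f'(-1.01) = 2.02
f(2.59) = -8.71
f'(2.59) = -5.18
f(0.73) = -2.53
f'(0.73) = -1.46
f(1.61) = -4.59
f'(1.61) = -3.22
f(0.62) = -2.38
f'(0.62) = -1.24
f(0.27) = -2.07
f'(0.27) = -0.54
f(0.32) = -2.10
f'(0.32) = -0.64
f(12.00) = -146.00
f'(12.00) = -24.00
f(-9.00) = -83.00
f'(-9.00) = 18.00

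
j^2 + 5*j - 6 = (j - 1)*(j + 6)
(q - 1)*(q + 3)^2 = q^3 + 5*q^2 + 3*q - 9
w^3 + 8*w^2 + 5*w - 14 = (w - 1)*(w + 2)*(w + 7)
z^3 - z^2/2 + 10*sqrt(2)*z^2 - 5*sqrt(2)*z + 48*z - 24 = (z - 1/2)*(z + 4*sqrt(2))*(z + 6*sqrt(2))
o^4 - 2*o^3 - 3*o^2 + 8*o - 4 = (o - 2)*(o - 1)^2*(o + 2)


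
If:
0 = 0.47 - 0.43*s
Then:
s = 1.09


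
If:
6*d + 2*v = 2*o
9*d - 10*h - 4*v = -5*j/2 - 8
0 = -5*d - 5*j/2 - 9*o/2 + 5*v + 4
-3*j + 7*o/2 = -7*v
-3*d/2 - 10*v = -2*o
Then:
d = 256/2041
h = 10778/10205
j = 1400/2041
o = 912/2041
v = 144/2041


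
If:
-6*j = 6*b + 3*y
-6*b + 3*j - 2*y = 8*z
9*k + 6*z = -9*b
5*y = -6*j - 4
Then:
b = 14/39 - 16*z/39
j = 40*z/39 + 4/39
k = -10*z/39 - 14/39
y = -16*z/13 - 12/13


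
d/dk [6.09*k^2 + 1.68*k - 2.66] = 12.18*k + 1.68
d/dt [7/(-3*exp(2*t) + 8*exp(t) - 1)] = (42*exp(t) - 56)*exp(t)/(3*exp(2*t) - 8*exp(t) + 1)^2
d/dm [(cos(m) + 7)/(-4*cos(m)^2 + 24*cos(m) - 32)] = (sin(m)^2 - 14*cos(m) + 49)*sin(m)/(4*(cos(m)^2 - 6*cos(m) + 8)^2)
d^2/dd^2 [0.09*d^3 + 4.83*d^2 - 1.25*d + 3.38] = 0.54*d + 9.66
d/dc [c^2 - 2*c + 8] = 2*c - 2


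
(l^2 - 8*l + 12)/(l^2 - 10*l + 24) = (l - 2)/(l - 4)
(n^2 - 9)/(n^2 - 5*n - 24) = (n - 3)/(n - 8)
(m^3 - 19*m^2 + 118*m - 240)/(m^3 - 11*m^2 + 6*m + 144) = (m - 5)/(m + 3)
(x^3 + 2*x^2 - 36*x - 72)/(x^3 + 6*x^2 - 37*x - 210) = (x^2 + 8*x + 12)/(x^2 + 12*x + 35)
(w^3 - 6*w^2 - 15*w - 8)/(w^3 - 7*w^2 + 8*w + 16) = (w^2 - 7*w - 8)/(w^2 - 8*w + 16)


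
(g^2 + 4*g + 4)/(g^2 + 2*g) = (g + 2)/g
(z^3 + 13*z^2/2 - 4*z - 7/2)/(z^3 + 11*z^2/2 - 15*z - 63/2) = (2*z^2 - z - 1)/(2*z^2 - 3*z - 9)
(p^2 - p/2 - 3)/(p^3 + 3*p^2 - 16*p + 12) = (p + 3/2)/(p^2 + 5*p - 6)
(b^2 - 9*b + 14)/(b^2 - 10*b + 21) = (b - 2)/(b - 3)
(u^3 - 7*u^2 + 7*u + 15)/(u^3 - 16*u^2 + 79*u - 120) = (u + 1)/(u - 8)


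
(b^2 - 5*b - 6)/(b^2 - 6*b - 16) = (-b^2 + 5*b + 6)/(-b^2 + 6*b + 16)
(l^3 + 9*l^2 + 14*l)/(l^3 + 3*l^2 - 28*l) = (l + 2)/(l - 4)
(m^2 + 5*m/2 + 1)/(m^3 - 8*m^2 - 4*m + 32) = (m + 1/2)/(m^2 - 10*m + 16)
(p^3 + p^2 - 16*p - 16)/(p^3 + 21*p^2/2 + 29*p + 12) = 2*(p^2 - 3*p - 4)/(2*p^2 + 13*p + 6)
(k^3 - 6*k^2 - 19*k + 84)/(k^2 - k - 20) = (k^2 - 10*k + 21)/(k - 5)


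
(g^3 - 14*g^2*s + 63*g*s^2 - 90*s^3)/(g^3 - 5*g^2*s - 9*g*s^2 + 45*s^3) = (g - 6*s)/(g + 3*s)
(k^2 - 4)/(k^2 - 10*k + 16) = (k + 2)/(k - 8)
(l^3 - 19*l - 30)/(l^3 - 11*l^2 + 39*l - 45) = (l^2 + 5*l + 6)/(l^2 - 6*l + 9)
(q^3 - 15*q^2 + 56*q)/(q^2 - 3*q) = (q^2 - 15*q + 56)/(q - 3)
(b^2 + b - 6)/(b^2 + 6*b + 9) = (b - 2)/(b + 3)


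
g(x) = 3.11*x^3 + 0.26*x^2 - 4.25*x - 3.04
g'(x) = 9.33*x^2 + 0.52*x - 4.25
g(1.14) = -2.94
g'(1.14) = 8.47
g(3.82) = 157.88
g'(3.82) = 133.88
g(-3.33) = -100.84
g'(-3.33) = 97.48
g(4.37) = 242.89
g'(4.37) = 176.20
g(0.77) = -4.74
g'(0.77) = 1.68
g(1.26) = -1.76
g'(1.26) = 11.22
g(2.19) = 21.57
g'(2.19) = 41.64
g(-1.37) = -4.73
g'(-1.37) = 12.55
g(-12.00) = -5288.68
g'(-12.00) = 1333.03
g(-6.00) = -639.94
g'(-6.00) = 328.51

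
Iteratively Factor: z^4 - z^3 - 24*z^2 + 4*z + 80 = (z + 2)*(z^3 - 3*z^2 - 18*z + 40) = (z - 2)*(z + 2)*(z^2 - z - 20) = (z - 5)*(z - 2)*(z + 2)*(z + 4)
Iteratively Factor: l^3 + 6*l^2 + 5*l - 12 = (l - 1)*(l^2 + 7*l + 12) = (l - 1)*(l + 4)*(l + 3)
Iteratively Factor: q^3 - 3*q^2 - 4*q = (q - 4)*(q^2 + q) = q*(q - 4)*(q + 1)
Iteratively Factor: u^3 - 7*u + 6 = (u - 1)*(u^2 + u - 6) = (u - 2)*(u - 1)*(u + 3)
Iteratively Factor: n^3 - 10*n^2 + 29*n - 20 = (n - 1)*(n^2 - 9*n + 20) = (n - 5)*(n - 1)*(n - 4)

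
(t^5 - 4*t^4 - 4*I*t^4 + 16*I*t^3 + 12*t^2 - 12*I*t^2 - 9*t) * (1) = t^5 - 4*t^4 - 4*I*t^4 + 16*I*t^3 + 12*t^2 - 12*I*t^2 - 9*t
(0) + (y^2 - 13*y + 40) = y^2 - 13*y + 40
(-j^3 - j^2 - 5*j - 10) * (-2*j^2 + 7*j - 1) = 2*j^5 - 5*j^4 + 4*j^3 - 14*j^2 - 65*j + 10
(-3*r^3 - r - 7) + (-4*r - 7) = -3*r^3 - 5*r - 14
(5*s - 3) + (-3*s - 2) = 2*s - 5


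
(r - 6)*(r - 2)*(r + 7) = r^3 - r^2 - 44*r + 84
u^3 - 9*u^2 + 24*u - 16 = (u - 4)^2*(u - 1)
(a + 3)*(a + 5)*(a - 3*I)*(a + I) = a^4 + 8*a^3 - 2*I*a^3 + 18*a^2 - 16*I*a^2 + 24*a - 30*I*a + 45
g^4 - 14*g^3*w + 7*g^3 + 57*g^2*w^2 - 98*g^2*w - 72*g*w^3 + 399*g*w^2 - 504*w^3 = (g + 7)*(g - 8*w)*(g - 3*w)^2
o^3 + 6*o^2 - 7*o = o*(o - 1)*(o + 7)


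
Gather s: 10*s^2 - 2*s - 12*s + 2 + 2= 10*s^2 - 14*s + 4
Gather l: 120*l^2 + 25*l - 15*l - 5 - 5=120*l^2 + 10*l - 10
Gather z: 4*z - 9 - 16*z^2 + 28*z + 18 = -16*z^2 + 32*z + 9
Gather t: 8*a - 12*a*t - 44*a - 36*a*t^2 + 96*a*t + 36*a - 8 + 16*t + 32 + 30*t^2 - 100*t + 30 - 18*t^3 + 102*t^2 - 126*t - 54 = -18*t^3 + t^2*(132 - 36*a) + t*(84*a - 210)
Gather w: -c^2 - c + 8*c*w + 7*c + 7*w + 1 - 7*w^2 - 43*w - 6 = -c^2 + 6*c - 7*w^2 + w*(8*c - 36) - 5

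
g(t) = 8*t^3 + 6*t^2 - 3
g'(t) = 24*t^2 + 12*t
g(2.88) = 237.87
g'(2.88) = 233.63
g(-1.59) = -19.99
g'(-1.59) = 41.59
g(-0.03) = -2.99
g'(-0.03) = -0.34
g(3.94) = 579.45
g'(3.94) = 419.85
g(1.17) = 18.03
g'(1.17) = 46.89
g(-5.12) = -919.46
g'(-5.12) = 567.71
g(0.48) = -0.73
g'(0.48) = 11.29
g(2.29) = 124.54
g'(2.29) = 153.34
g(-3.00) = -165.00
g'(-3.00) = 180.00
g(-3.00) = -165.00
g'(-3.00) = 180.00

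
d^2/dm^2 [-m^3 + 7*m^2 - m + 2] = 14 - 6*m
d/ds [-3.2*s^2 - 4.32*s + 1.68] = -6.4*s - 4.32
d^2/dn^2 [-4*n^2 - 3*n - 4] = -8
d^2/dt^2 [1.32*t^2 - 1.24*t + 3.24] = 2.64000000000000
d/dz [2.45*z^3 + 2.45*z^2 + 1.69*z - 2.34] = 7.35*z^2 + 4.9*z + 1.69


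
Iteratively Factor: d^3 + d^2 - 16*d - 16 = (d + 1)*(d^2 - 16) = (d - 4)*(d + 1)*(d + 4)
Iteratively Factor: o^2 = (o)*(o)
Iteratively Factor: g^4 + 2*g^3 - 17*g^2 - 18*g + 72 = (g + 4)*(g^3 - 2*g^2 - 9*g + 18) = (g - 2)*(g + 4)*(g^2 - 9) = (g - 3)*(g - 2)*(g + 4)*(g + 3)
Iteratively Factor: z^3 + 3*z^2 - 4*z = (z + 4)*(z^2 - z) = z*(z + 4)*(z - 1)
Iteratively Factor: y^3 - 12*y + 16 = (y - 2)*(y^2 + 2*y - 8) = (y - 2)^2*(y + 4)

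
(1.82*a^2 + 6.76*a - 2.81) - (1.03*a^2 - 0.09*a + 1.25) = 0.79*a^2 + 6.85*a - 4.06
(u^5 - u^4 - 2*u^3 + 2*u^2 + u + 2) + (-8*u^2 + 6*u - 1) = u^5 - u^4 - 2*u^3 - 6*u^2 + 7*u + 1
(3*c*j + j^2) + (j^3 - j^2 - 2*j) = 3*c*j + j^3 - 2*j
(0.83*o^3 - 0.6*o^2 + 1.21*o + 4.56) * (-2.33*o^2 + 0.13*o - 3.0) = -1.9339*o^5 + 1.5059*o^4 - 5.3873*o^3 - 8.6675*o^2 - 3.0372*o - 13.68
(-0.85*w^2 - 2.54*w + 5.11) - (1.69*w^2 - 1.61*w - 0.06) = -2.54*w^2 - 0.93*w + 5.17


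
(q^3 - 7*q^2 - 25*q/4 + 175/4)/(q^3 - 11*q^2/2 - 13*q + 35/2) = (q - 5/2)/(q - 1)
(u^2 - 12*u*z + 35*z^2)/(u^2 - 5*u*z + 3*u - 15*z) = (u - 7*z)/(u + 3)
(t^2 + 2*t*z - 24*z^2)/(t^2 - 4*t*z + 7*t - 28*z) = (t + 6*z)/(t + 7)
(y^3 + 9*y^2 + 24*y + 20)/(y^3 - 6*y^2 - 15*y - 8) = (y^3 + 9*y^2 + 24*y + 20)/(y^3 - 6*y^2 - 15*y - 8)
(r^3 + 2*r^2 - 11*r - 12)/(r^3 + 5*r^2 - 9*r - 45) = (r^2 + 5*r + 4)/(r^2 + 8*r + 15)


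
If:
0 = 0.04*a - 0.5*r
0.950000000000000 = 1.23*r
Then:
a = 9.65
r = 0.77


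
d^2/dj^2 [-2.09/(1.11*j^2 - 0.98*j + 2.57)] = (5.150178*j^2 - 4.547004*j - 2.09*(2.22*j - 0.98)*(4.44*j - 1.96) + 11.924286)/(1.11*j^2 - 0.98*j + 2.57)^3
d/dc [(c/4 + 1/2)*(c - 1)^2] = 3*c^2/4 - 3/4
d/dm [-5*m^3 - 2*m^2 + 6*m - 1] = -15*m^2 - 4*m + 6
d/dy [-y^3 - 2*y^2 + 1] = y*(-3*y - 4)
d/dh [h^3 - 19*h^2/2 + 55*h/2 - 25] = 3*h^2 - 19*h + 55/2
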